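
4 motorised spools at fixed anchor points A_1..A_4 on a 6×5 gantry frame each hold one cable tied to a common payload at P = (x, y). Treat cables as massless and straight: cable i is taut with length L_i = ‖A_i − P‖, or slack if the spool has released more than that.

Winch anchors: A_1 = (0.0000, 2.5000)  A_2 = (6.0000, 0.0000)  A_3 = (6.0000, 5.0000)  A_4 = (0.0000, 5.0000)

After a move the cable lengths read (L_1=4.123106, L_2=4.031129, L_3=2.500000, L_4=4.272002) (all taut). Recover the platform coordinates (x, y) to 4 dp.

expand ‖A_i−P‖²=L_i² and subtract eq 1 (c_i ≔ ‖A_i‖²−L_i²)
c_1 = 0.0000+6.2500−17.0000 = -10.7500
eq1−eq2 → [-12.0000  5.0000]·P = -30.5000
eq1−eq3 → [-12.0000  -5.0000]·P = -65.5000
eq1−eq4 → [0.0000  -5.0000]·P = -17.5000
2×2 solve → P = (4.0000, 3.5000)
check cable 4: ‖A_4−P‖² = 18.2500 ≈ L_4² = 18.2500 ✓

(4.0000, 3.5000)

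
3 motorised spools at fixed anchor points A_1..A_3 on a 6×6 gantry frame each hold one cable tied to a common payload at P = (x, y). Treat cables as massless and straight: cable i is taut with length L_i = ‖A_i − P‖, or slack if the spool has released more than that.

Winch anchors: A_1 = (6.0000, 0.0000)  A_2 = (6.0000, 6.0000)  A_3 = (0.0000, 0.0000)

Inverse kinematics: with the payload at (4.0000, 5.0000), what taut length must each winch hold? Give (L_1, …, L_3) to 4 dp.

L_1 = √((6.0000−4.0000)² + (0.0000−5.0000)²) = 5.3852
L_2 = √((6.0000−4.0000)² + (6.0000−5.0000)²) = 2.2361
L_3 = √((0.0000−4.0000)² + (0.0000−5.0000)²) = 6.4031

(5.3852, 2.2361, 6.4031)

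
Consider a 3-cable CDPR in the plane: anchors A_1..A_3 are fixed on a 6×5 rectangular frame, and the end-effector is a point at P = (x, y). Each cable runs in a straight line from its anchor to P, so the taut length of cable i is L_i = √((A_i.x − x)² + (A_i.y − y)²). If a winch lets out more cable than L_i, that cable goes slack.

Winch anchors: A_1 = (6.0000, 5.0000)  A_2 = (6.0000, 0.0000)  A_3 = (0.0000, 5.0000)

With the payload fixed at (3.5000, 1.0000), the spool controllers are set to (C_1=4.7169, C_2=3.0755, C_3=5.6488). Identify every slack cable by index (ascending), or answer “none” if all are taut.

i=1: geometric 4.7170 vs commanded 4.7169 ⇒ taut
i=2: geometric 2.6926 vs commanded 3.0755 ⇒ slack
i=3: geometric 5.3151 vs commanded 5.6488 ⇒ slack

2, 3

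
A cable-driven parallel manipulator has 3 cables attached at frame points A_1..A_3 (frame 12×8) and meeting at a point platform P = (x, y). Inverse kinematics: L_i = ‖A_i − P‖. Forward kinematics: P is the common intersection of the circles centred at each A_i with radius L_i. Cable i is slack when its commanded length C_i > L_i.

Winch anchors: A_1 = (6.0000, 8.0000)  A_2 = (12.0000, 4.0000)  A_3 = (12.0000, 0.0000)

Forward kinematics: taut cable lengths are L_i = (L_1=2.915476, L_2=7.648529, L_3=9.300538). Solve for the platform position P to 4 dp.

expand ‖A_i−P‖²=L_i² and subtract eq 1 (k_i ≔ ‖A_i‖²−L_i²)
k_1 = 36.0000+64.0000−8.5000 = 91.5000
eq1−eq2 → [-12.0000  8.0000]·P = -10.0000
eq1−eq3 → [-12.0000  16.0000]·P = 34.0000
2×2 solve → P = (4.5000, 5.5000)

(4.5000, 5.5000)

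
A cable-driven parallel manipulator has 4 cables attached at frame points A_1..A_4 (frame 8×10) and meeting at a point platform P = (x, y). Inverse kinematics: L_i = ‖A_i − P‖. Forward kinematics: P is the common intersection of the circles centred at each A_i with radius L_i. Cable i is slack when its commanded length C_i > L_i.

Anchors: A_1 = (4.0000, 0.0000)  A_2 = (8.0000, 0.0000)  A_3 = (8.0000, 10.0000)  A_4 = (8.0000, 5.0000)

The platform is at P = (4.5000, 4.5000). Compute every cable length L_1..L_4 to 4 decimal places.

cable 1: Δx=-0.5000, Δy=-4.5000; L_1 = √(Δx²+Δy²) = 4.5277
cable 2: Δx=3.5000, Δy=-4.5000; L_2 = √(Δx²+Δy²) = 5.7009
cable 3: Δx=3.5000, Δy=5.5000; L_3 = √(Δx²+Δy²) = 6.5192
cable 4: Δx=3.5000, Δy=0.5000; L_4 = √(Δx²+Δy²) = 3.5355

(4.5277, 5.7009, 6.5192, 3.5355)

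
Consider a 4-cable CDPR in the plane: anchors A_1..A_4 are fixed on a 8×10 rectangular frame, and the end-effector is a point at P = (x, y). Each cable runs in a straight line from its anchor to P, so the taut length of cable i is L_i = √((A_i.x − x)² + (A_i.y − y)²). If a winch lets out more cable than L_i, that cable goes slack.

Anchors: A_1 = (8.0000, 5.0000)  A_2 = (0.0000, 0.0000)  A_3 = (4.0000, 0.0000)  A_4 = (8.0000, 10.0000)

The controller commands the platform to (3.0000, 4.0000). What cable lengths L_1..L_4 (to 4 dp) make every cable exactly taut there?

(5.0990, 5.0000, 4.1231, 7.8102)

L_1: Δ = A_1−P = (5.0000, 1.0000) → ‖Δ‖ = √26.0000 = 5.0990
L_2: Δ = A_2−P = (-3.0000, -4.0000) → ‖Δ‖ = √25.0000 = 5.0000
L_3: Δ = A_3−P = (1.0000, -4.0000) → ‖Δ‖ = √17.0000 = 4.1231
L_4: Δ = A_4−P = (5.0000, 6.0000) → ‖Δ‖ = √61.0000 = 7.8102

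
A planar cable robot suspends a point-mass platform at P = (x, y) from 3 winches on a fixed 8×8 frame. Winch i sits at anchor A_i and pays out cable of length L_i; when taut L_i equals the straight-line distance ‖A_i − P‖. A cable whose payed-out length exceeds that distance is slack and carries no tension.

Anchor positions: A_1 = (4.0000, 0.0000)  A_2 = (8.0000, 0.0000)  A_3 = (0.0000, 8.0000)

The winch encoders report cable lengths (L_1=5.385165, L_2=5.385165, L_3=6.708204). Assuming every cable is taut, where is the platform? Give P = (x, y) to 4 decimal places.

(6.0000, 5.0000)

expand ‖A_i−P‖²=L_i² and subtract eq 1 (q_i ≔ ‖A_i‖²−L_i²)
q_1 = 16.0000+0.0000−29.0000 = -13.0000
eq1−eq2 → [-8.0000  0.0000]·P = -48.0000
eq1−eq3 → [8.0000  -16.0000]·P = -32.0000
2×2 solve → P = (6.0000, 5.0000)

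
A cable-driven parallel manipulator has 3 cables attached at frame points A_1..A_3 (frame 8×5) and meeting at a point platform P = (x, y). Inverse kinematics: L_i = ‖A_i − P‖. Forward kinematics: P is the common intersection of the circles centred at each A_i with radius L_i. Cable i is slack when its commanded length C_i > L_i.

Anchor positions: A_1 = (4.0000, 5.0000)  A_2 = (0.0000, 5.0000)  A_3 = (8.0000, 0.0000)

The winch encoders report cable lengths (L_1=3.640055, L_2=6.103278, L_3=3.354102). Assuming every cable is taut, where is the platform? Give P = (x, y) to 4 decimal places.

(5.0000, 1.5000)

expand ‖A_i−P‖²=L_i² and subtract eq 1 (q_i ≔ ‖A_i‖²−L_i²)
q_1 = 16.0000+25.0000−13.2500 = 27.7500
eq1−eq2 → [8.0000  0.0000]·P = 40.0000
eq1−eq3 → [-8.0000  10.0000]·P = -25.0000
2×2 solve → P = (5.0000, 1.5000)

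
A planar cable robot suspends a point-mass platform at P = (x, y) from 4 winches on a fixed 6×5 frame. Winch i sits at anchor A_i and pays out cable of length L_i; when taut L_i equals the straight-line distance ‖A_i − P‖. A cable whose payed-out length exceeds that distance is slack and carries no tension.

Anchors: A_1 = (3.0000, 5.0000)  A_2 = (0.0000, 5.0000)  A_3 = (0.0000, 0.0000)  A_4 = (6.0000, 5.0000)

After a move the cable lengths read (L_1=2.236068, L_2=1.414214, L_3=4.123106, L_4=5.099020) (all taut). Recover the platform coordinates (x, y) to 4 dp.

(1.0000, 4.0000)

each cable: (A_i−P)·(A_i−P) = L_i²; let q_i = ‖A_i‖²−L_i²
q_1 = 9.0000+25.0000−5.0000 = 29.0000
row 1: 6.0000x + 0.0000y = 6.0000  (q_2=23.0000)
row 2: 6.0000x + 10.0000y = 46.0000  (q_3=-17.0000)
row 3: -6.0000x + 0.0000y = -6.0000  (q_4=35.0000)
Cramer on rows 1–2 → x = 1.0000, y = 4.0000
check cable 4: ‖A_4−P‖² = 26.0000 ≈ L_4² = 26.0000 ✓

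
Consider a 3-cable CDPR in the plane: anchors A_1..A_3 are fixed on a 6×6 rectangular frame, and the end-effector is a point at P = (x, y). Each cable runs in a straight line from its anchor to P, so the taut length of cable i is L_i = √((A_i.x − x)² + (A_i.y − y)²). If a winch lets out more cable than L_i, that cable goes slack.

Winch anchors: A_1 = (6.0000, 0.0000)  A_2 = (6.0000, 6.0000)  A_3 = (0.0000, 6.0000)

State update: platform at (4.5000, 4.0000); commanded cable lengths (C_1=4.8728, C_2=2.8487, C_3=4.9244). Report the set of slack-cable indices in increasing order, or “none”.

1, 2

i=1: geometric 4.2720 vs commanded 4.8728 ⇒ slack
i=2: geometric 2.5000 vs commanded 2.8487 ⇒ slack
i=3: geometric 4.9244 vs commanded 4.9244 ⇒ taut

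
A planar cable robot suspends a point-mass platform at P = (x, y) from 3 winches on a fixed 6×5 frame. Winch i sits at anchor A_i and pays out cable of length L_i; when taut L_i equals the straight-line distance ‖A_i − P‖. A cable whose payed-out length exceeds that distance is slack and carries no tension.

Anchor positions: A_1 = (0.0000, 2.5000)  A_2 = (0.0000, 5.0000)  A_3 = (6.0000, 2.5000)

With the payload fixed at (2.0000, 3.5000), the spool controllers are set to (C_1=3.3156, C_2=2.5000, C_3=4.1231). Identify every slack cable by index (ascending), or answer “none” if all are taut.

cable 1: L_1 = ‖A_1−P‖ = 2.2361;  C_1 = 3.3156 → slack
cable 2: L_2 = ‖A_2−P‖ = 2.5000;  C_2 = 2.5000 → taut
cable 3: L_3 = ‖A_3−P‖ = 4.1231;  C_3 = 4.1231 → taut

1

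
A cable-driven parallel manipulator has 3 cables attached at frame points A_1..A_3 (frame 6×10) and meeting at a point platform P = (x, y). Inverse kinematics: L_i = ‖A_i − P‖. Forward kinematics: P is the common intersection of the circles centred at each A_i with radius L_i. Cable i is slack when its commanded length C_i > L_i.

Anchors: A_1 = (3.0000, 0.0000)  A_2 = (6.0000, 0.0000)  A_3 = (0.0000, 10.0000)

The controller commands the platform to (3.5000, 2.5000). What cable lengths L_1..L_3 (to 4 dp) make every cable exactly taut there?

(2.5495, 3.5355, 8.2765)

L_1 = √((3.0000−3.5000)² + (0.0000−2.5000)²) = 2.5495
L_2 = √((6.0000−3.5000)² + (0.0000−2.5000)²) = 3.5355
L_3 = √((0.0000−3.5000)² + (10.0000−2.5000)²) = 8.2765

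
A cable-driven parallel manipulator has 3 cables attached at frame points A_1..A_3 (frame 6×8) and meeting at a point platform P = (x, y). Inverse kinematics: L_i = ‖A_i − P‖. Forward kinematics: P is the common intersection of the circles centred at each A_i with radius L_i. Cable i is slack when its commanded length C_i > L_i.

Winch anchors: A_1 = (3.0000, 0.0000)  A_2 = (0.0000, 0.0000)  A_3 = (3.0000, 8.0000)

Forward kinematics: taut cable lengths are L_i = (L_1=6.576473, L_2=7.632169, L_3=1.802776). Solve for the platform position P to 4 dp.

circle eqns → linear via eq_j − eq_1; set c_j = A_j·A_j − L_j²
c_1 = 9.0000+0.0000−43.2500 = -34.2500
6.0000·x + 0.0000·y = c_1−c_2 = 24.0000
0.0000·x − 16.0000·y = c_1−c_3 = -104.0000
solve first two rows → x=4.0000, y=6.5000

(4.0000, 6.5000)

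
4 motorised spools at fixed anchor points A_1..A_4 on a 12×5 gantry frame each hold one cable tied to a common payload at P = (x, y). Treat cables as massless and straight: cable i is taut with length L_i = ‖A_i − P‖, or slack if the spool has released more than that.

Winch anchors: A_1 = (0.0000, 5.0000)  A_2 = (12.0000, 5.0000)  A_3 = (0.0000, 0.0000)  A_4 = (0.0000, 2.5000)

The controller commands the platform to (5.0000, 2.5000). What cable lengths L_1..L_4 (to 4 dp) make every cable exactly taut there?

L_1: Δ = A_1−P = (-5.0000, 2.5000) → ‖Δ‖ = √31.2500 = 5.5902
L_2: Δ = A_2−P = (7.0000, 2.5000) → ‖Δ‖ = √55.2500 = 7.4330
L_3: Δ = A_3−P = (-5.0000, -2.5000) → ‖Δ‖ = √31.2500 = 5.5902
L_4: Δ = A_4−P = (-5.0000, 0.0000) → ‖Δ‖ = √25.0000 = 5.0000

(5.5902, 7.4330, 5.5902, 5.0000)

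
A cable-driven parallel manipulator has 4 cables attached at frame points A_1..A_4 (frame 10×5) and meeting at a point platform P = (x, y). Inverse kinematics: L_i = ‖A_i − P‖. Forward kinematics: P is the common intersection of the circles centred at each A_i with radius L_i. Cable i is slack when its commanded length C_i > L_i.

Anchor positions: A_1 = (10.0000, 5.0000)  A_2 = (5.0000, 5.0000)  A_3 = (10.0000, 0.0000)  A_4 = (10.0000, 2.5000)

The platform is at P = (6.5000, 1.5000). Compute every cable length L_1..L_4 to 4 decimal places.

L_1 = √((10.0000−6.5000)² + (5.0000−1.5000)²) = 4.9497
L_2 = √((5.0000−6.5000)² + (5.0000−1.5000)²) = 3.8079
L_3 = √((10.0000−6.5000)² + (0.0000−1.5000)²) = 3.8079
L_4 = √((10.0000−6.5000)² + (2.5000−1.5000)²) = 3.6401

(4.9497, 3.8079, 3.8079, 3.6401)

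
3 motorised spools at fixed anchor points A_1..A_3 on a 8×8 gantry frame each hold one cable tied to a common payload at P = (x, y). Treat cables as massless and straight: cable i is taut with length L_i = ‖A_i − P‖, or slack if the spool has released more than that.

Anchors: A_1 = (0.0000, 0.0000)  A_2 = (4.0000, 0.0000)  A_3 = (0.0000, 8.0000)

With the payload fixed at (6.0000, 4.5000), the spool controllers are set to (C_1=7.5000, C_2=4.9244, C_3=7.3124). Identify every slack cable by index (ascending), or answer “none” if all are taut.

cable 1: L_1 = ‖A_1−P‖ = 7.5000;  C_1 = 7.5000 → taut
cable 2: L_2 = ‖A_2−P‖ = 4.9244;  C_2 = 4.9244 → taut
cable 3: L_3 = ‖A_3−P‖ = 6.9462;  C_3 = 7.3124 → slack

3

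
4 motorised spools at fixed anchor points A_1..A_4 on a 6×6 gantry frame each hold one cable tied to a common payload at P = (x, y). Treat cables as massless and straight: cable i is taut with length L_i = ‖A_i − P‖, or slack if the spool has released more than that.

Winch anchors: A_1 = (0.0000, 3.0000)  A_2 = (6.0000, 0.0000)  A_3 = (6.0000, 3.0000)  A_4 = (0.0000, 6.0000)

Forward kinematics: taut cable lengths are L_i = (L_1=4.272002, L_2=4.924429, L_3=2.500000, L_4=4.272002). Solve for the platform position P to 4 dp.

(4.0000, 4.5000)

expand ‖A_i−P‖²=L_i² and subtract eq 1 (c_i ≔ ‖A_i‖²−L_i²)
c_1 = 0.0000+9.0000−18.2500 = -9.2500
eq1−eq2 → [-12.0000  6.0000]·P = -21.0000
eq1−eq3 → [-12.0000  0.0000]·P = -48.0000
eq1−eq4 → [0.0000  -6.0000]·P = -27.0000
2×2 solve → P = (4.0000, 4.5000)
check cable 4: ‖A_4−P‖² = 18.2500 ≈ L_4² = 18.2500 ✓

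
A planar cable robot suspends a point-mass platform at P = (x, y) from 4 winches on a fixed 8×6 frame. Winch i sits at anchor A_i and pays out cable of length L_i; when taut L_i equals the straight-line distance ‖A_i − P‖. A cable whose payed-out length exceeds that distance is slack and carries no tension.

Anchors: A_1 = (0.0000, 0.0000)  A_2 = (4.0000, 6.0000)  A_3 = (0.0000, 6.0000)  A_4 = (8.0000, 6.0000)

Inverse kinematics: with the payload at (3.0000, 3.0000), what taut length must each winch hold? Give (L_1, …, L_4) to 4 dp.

cable 1: Δx=-3.0000, Δy=-3.0000; L_1 = √(Δx²+Δy²) = 4.2426
cable 2: Δx=1.0000, Δy=3.0000; L_2 = √(Δx²+Δy²) = 3.1623
cable 3: Δx=-3.0000, Δy=3.0000; L_3 = √(Δx²+Δy²) = 4.2426
cable 4: Δx=5.0000, Δy=3.0000; L_4 = √(Δx²+Δy²) = 5.8310

(4.2426, 3.1623, 4.2426, 5.8310)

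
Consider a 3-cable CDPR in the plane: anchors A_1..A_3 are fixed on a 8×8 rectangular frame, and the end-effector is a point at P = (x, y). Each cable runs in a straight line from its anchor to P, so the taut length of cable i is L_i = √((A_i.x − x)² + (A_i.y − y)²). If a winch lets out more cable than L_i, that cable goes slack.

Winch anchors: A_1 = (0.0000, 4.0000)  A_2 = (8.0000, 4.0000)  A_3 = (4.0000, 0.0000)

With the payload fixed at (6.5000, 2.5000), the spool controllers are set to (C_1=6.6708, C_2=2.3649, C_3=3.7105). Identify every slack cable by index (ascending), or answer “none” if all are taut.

cable 1: √((-6.5000)²+(1.5000)²)=6.6708, C_1=6.6708: taut
cable 2: √((1.5000)²+(1.5000)²)=2.1213, C_2=2.3649: slack
cable 3: √((-2.5000)²+(-2.5000)²)=3.5355, C_3=3.7105: slack

2, 3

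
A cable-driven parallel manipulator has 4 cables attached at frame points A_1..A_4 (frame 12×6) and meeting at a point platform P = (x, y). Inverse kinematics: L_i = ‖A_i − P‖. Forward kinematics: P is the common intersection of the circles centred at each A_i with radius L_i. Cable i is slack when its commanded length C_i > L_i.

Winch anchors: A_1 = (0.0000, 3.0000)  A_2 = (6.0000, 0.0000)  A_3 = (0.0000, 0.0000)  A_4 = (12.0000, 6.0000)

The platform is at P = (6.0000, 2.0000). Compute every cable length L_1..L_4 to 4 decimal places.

(6.0828, 2.0000, 6.3246, 7.2111)

L_1 = √((0.0000−6.0000)² + (3.0000−2.0000)²) = 6.0828
L_2 = √((6.0000−6.0000)² + (0.0000−2.0000)²) = 2.0000
L_3 = √((0.0000−6.0000)² + (0.0000−2.0000)²) = 6.3246
L_4 = √((12.0000−6.0000)² + (6.0000−2.0000)²) = 7.2111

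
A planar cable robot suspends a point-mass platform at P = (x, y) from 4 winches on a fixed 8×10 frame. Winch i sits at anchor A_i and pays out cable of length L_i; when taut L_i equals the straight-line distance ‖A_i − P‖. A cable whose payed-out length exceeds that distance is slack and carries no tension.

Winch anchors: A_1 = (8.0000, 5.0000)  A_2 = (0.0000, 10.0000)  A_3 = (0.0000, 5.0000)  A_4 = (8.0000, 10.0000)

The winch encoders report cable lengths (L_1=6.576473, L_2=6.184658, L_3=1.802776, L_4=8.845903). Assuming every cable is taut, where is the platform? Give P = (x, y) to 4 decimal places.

(1.5000, 4.0000)

circle eqns → linear via eq_j − eq_1; set c_j = A_j·A_j − L_j²
c_1 = 64.0000+25.0000−43.2500 = 45.7500
16.0000·x − 10.0000·y = c_1−c_2 = -16.0000
16.0000·x + 0.0000·y = c_1−c_3 = 24.0000
0.0000·x − 10.0000·y = c_1−c_4 = -40.0000
solve first two rows → x=1.5000, y=4.0000
check cable 4: ‖A_4−P‖² = 78.2500 ≈ L_4² = 78.2500 ✓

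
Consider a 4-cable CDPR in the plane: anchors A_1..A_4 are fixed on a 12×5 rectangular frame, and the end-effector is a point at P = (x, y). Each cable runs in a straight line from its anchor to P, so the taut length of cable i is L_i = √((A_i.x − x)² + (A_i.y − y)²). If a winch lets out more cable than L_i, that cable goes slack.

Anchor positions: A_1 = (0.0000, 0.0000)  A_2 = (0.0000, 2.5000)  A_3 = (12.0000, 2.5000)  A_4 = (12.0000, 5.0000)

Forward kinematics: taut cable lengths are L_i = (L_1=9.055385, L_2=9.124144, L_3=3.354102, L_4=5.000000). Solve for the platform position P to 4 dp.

each cable: (A_i−P)·(A_i−P) = L_i²; let q_i = ‖A_i‖²−L_i²
q_1 = 0.0000+0.0000−82.0000 = -82.0000
row 1: 0.0000x − 5.0000y = -5.0000  (q_2=-77.0000)
row 2: -24.0000x − 5.0000y = -221.0000  (q_3=139.0000)
row 3: -24.0000x − 10.0000y = -226.0000  (q_4=144.0000)
Cramer on rows 1–2 → x = 9.0000, y = 1.0000
check cable 4: ‖A_4−P‖² = 25.0000 ≈ L_4² = 25.0000 ✓

(9.0000, 1.0000)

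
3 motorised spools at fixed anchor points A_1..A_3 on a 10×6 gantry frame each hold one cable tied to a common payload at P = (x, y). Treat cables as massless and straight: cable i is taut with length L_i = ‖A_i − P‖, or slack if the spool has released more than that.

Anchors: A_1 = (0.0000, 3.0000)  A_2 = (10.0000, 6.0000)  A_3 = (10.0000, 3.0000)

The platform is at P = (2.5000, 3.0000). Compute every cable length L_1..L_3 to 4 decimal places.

L_1 = √((0.0000−2.5000)² + (3.0000−3.0000)²) = 2.5000
L_2 = √((10.0000−2.5000)² + (6.0000−3.0000)²) = 8.0777
L_3 = √((10.0000−2.5000)² + (3.0000−3.0000)²) = 7.5000

(2.5000, 8.0777, 7.5000)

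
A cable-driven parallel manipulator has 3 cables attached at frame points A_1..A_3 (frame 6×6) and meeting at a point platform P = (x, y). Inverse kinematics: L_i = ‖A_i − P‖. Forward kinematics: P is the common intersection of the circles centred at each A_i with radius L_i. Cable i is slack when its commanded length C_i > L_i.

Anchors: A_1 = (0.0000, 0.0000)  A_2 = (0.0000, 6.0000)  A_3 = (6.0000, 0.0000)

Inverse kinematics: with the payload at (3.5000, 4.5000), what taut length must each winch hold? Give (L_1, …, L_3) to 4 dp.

(5.7009, 3.8079, 5.1478)

L_1: Δ = A_1−P = (-3.5000, -4.5000) → ‖Δ‖ = √32.5000 = 5.7009
L_2: Δ = A_2−P = (-3.5000, 1.5000) → ‖Δ‖ = √14.5000 = 3.8079
L_3: Δ = A_3−P = (2.5000, -4.5000) → ‖Δ‖ = √26.5000 = 5.1478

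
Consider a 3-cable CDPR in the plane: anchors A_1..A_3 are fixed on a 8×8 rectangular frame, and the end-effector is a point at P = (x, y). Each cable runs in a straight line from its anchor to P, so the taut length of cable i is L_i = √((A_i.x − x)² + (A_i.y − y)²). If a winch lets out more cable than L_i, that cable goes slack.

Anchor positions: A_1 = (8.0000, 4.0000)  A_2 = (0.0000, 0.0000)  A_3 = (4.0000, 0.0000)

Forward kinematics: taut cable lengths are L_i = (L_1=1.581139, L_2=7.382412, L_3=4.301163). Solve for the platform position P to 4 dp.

each cable: (A_i−P)·(A_i−P) = L_i²; let q_i = ‖A_i‖²−L_i²
q_1 = 64.0000+16.0000−2.5000 = 77.5000
row 1: 16.0000x + 8.0000y = 132.0000  (q_2=-54.5000)
row 2: 8.0000x + 8.0000y = 80.0000  (q_3=-2.5000)
Cramer on rows 1–2 → x = 6.5000, y = 3.5000

(6.5000, 3.5000)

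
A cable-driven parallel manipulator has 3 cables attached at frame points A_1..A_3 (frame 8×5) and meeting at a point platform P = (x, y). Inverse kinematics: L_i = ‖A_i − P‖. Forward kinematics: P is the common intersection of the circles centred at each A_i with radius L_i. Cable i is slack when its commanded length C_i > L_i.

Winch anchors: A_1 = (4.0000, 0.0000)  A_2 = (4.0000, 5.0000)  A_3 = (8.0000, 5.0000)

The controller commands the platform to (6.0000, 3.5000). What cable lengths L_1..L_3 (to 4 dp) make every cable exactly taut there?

L_1 = √((4.0000−6.0000)² + (0.0000−3.5000)²) = 4.0311
L_2 = √((4.0000−6.0000)² + (5.0000−3.5000)²) = 2.5000
L_3 = √((8.0000−6.0000)² + (5.0000−3.5000)²) = 2.5000

(4.0311, 2.5000, 2.5000)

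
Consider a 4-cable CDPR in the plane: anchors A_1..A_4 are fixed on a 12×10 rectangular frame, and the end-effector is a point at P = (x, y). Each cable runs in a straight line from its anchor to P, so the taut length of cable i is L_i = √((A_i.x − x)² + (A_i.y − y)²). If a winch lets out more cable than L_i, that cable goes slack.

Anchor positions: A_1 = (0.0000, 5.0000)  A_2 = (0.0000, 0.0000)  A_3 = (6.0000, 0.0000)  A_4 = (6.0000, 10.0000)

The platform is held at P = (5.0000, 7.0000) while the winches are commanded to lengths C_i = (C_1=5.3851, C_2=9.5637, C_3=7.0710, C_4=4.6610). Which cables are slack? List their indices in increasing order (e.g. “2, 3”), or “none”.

2, 4

cable 1: L_1 = ‖A_1−P‖ = 5.3852;  C_1 = 5.3851 → taut
cable 2: L_2 = ‖A_2−P‖ = 8.6023;  C_2 = 9.5637 → slack
cable 3: L_3 = ‖A_3−P‖ = 7.0711;  C_3 = 7.0710 → taut
cable 4: L_4 = ‖A_4−P‖ = 3.1623;  C_4 = 4.6610 → slack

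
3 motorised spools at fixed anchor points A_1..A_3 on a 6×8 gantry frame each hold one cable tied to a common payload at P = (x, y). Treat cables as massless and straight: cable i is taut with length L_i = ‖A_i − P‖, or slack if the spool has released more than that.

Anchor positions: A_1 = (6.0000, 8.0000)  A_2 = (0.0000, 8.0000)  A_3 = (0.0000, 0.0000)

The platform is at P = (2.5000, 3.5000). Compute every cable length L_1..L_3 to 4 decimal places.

(5.7009, 5.1478, 4.3012)

L_1 = √((6.0000−2.5000)² + (8.0000−3.5000)²) = 5.7009
L_2 = √((0.0000−2.5000)² + (8.0000−3.5000)²) = 5.1478
L_3 = √((0.0000−2.5000)² + (0.0000−3.5000)²) = 4.3012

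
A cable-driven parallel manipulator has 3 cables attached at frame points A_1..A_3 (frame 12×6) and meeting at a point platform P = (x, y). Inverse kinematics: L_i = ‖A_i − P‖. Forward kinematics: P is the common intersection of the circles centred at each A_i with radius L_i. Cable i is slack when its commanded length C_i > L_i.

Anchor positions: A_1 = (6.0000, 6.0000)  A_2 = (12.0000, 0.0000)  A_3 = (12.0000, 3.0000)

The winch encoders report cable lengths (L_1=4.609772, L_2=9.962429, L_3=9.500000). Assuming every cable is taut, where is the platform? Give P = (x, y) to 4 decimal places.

each cable: (A_i−P)·(A_i−P) = L_i²; let c_i = ‖A_i‖²−L_i²
c_1 = 36.0000+36.0000−21.2500 = 50.7500
row 1: -12.0000x + 12.0000y = 6.0000  (c_2=44.7500)
row 2: -12.0000x + 6.0000y = -12.0000  (c_3=62.7500)
Cramer on rows 1–2 → x = 2.5000, y = 3.0000

(2.5000, 3.0000)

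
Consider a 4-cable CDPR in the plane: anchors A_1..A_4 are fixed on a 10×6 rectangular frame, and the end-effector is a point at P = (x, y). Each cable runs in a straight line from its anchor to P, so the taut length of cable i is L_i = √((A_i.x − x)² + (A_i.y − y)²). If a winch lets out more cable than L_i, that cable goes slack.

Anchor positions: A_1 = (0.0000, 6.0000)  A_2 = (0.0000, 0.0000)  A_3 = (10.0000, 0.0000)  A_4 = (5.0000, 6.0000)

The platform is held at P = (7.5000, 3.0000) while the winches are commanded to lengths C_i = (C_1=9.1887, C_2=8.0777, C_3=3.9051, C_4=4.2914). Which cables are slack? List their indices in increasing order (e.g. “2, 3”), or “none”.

i=1: geometric 8.0777 vs commanded 9.1887 ⇒ slack
i=2: geometric 8.0777 vs commanded 8.0777 ⇒ taut
i=3: geometric 3.9051 vs commanded 3.9051 ⇒ taut
i=4: geometric 3.9051 vs commanded 4.2914 ⇒ slack

1, 4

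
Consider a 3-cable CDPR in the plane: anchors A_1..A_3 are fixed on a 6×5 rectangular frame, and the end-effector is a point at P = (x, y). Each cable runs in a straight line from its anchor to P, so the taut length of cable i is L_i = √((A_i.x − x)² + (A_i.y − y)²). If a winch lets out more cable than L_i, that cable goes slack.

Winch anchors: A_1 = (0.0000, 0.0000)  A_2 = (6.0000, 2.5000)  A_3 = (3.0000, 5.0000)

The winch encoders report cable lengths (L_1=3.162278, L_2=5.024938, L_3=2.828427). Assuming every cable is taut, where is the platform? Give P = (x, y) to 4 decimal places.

(1.0000, 3.0000)

circle eqns → linear via eq_j − eq_1; set k_j = A_j·A_j − L_j²
k_1 = 0.0000+0.0000−10.0000 = -10.0000
-12.0000·x − 5.0000·y = k_1−k_2 = -27.0000
-6.0000·x − 10.0000·y = k_1−k_3 = -36.0000
solve first two rows → x=1.0000, y=3.0000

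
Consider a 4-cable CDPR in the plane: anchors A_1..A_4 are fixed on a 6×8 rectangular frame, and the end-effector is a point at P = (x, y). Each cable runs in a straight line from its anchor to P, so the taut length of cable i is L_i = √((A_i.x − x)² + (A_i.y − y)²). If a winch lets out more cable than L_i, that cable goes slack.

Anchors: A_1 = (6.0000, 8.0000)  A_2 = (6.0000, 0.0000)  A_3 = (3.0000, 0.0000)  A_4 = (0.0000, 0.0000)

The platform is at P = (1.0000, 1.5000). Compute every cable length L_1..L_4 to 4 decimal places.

L_1: Δ = A_1−P = (5.0000, 6.5000) → ‖Δ‖ = √67.2500 = 8.2006
L_2: Δ = A_2−P = (5.0000, -1.5000) → ‖Δ‖ = √27.2500 = 5.2202
L_3: Δ = A_3−P = (2.0000, -1.5000) → ‖Δ‖ = √6.2500 = 2.5000
L_4: Δ = A_4−P = (-1.0000, -1.5000) → ‖Δ‖ = √3.2500 = 1.8028

(8.2006, 5.2202, 2.5000, 1.8028)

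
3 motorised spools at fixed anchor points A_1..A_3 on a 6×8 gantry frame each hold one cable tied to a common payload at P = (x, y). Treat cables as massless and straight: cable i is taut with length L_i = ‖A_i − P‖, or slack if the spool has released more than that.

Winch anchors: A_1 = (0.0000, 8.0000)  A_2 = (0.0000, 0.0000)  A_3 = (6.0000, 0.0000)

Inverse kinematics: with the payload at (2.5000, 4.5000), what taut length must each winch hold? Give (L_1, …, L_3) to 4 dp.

(4.3012, 5.1478, 5.7009)

cable 1: Δx=-2.5000, Δy=3.5000; L_1 = √(Δx²+Δy²) = 4.3012
cable 2: Δx=-2.5000, Δy=-4.5000; L_2 = √(Δx²+Δy²) = 5.1478
cable 3: Δx=3.5000, Δy=-4.5000; L_3 = √(Δx²+Δy²) = 5.7009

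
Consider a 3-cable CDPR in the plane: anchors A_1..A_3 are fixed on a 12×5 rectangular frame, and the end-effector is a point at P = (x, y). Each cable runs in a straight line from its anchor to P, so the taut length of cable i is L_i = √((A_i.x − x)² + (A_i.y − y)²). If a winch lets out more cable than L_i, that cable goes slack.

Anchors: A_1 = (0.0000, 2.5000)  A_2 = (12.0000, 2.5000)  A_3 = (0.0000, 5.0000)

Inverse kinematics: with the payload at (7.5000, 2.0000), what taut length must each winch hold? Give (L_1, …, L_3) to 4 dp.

(7.5166, 4.5277, 8.0777)

L_1: Δ = A_1−P = (-7.5000, 0.5000) → ‖Δ‖ = √56.5000 = 7.5166
L_2: Δ = A_2−P = (4.5000, 0.5000) → ‖Δ‖ = √20.5000 = 4.5277
L_3: Δ = A_3−P = (-7.5000, 3.0000) → ‖Δ‖ = √65.2500 = 8.0777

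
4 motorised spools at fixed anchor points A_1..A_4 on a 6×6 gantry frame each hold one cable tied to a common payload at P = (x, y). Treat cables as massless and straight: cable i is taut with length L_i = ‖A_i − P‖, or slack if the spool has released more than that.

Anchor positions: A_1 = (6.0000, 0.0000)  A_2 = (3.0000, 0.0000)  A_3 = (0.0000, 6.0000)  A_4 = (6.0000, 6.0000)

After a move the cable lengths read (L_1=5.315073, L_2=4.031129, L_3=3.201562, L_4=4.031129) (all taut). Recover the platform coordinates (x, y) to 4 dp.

(2.5000, 4.0000)

each cable: (A_i−P)·(A_i−P) = L_i²; let q_i = ‖A_i‖²−L_i²
q_1 = 36.0000+0.0000−28.2500 = 7.7500
row 1: 6.0000x + 0.0000y = 15.0000  (q_2=-7.2500)
row 2: 12.0000x − 12.0000y = -18.0000  (q_3=25.7500)
row 3: 0.0000x − 12.0000y = -48.0000  (q_4=55.7500)
Cramer on rows 1–2 → x = 2.5000, y = 4.0000
check cable 4: ‖A_4−P‖² = 16.2500 ≈ L_4² = 16.2500 ✓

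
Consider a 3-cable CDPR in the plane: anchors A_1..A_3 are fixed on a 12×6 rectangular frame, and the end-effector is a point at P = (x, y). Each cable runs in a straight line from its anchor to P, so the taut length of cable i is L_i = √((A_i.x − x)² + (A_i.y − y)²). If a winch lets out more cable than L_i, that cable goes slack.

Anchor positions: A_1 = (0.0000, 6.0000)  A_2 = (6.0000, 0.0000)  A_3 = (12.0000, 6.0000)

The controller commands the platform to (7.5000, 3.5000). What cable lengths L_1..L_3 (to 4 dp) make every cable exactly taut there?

(7.9057, 3.8079, 5.1478)

L_1: Δ = A_1−P = (-7.5000, 2.5000) → ‖Δ‖ = √62.5000 = 7.9057
L_2: Δ = A_2−P = (-1.5000, -3.5000) → ‖Δ‖ = √14.5000 = 3.8079
L_3: Δ = A_3−P = (4.5000, 2.5000) → ‖Δ‖ = √26.5000 = 5.1478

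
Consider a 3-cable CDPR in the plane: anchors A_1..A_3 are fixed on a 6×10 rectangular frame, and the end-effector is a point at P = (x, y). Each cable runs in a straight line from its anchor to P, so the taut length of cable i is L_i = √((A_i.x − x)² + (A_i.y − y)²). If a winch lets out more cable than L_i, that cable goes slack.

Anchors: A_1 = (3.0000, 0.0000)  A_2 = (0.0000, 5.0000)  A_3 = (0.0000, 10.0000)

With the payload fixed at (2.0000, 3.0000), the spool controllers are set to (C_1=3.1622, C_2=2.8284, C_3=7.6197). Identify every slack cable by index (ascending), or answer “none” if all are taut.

3

i=1: geometric 3.1623 vs commanded 3.1622 ⇒ taut
i=2: geometric 2.8284 vs commanded 2.8284 ⇒ taut
i=3: geometric 7.2801 vs commanded 7.6197 ⇒ slack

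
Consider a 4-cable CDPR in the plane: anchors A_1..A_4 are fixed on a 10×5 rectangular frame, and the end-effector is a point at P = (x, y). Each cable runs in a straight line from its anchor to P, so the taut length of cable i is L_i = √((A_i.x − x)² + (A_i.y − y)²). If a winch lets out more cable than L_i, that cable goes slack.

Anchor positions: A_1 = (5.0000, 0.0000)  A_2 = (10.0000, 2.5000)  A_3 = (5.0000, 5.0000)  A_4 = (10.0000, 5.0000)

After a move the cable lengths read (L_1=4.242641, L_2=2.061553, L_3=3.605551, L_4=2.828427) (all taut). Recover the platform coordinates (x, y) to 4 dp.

circle eqns → linear via eq_j − eq_1; set q_j = A_j·A_j − L_j²
q_1 = 25.0000+0.0000−18.0000 = 7.0000
-10.0000·x − 5.0000·y = q_1−q_2 = -95.0000
0.0000·x − 10.0000·y = q_1−q_3 = -30.0000
-10.0000·x − 10.0000·y = q_1−q_4 = -110.0000
solve first two rows → x=8.0000, y=3.0000
check cable 4: ‖A_4−P‖² = 8.0000 ≈ L_4² = 8.0000 ✓

(8.0000, 3.0000)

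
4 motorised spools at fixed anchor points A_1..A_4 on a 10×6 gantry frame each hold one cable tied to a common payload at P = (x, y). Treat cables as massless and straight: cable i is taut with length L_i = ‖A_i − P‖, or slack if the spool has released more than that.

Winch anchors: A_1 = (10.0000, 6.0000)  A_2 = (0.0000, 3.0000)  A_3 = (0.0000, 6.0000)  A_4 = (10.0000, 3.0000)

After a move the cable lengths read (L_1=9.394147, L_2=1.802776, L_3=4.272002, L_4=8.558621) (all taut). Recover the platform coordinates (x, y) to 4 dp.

circle eqns → linear via eq_j − eq_1; set k_j = A_j·A_j − L_j²
k_1 = 100.0000+36.0000−88.2500 = 47.7500
20.0000·x + 6.0000·y = k_1−k_2 = 42.0000
20.0000·x + 0.0000·y = k_1−k_3 = 30.0000
0.0000·x + 6.0000·y = k_1−k_4 = 12.0000
solve first two rows → x=1.5000, y=2.0000
check cable 4: ‖A_4−P‖² = 73.2500 ≈ L_4² = 73.2500 ✓

(1.5000, 2.0000)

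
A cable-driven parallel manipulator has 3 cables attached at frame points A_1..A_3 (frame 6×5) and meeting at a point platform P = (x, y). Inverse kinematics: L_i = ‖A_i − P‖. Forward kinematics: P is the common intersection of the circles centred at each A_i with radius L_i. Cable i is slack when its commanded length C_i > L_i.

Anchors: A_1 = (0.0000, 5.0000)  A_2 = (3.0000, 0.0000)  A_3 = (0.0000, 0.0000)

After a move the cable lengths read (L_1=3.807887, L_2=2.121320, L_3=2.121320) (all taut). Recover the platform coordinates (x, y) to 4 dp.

circle eqns → linear via eq_j − eq_1; set k_j = A_j·A_j − L_j²
k_1 = 0.0000+25.0000−14.5000 = 10.5000
-6.0000·x + 10.0000·y = k_1−k_2 = 6.0000
0.0000·x + 10.0000·y = k_1−k_3 = 15.0000
solve first two rows → x=1.5000, y=1.5000

(1.5000, 1.5000)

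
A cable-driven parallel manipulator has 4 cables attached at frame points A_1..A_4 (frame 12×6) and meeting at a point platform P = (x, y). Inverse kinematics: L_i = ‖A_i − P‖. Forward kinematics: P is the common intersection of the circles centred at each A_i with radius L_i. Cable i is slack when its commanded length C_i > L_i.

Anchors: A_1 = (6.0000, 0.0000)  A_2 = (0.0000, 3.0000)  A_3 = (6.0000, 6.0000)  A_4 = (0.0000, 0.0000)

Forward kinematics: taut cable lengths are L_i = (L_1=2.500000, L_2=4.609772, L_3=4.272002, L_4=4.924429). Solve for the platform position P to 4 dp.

(4.5000, 2.0000)

each cable: (A_i−P)·(A_i−P) = L_i²; let k_i = ‖A_i‖²−L_i²
k_1 = 36.0000+0.0000−6.2500 = 29.7500
row 1: 12.0000x − 6.0000y = 42.0000  (k_2=-12.2500)
row 2: 0.0000x − 12.0000y = -24.0000  (k_3=53.7500)
row 3: 12.0000x + 0.0000y = 54.0000  (k_4=-24.2500)
Cramer on rows 1–2 → x = 4.5000, y = 2.0000
check cable 4: ‖A_4−P‖² = 24.2500 ≈ L_4² = 24.2500 ✓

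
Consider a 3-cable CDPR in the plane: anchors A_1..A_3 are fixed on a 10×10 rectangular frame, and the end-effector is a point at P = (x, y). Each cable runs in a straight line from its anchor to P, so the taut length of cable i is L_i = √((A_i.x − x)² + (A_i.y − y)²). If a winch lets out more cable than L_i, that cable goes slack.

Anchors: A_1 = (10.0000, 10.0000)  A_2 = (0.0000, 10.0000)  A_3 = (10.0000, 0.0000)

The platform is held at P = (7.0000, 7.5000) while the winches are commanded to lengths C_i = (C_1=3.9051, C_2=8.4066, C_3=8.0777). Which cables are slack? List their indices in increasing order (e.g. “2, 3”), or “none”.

cable 1: L_1 = ‖A_1−P‖ = 3.9051;  C_1 = 3.9051 → taut
cable 2: L_2 = ‖A_2−P‖ = 7.4330;  C_2 = 8.4066 → slack
cable 3: L_3 = ‖A_3−P‖ = 8.0777;  C_3 = 8.0777 → taut

2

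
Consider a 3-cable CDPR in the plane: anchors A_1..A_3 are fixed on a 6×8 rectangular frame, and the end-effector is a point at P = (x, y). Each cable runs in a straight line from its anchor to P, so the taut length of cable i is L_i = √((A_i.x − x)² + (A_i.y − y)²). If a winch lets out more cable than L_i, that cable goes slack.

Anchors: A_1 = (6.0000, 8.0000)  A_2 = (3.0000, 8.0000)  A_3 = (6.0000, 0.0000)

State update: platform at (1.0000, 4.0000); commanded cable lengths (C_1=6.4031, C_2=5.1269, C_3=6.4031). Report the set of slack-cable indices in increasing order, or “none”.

2

i=1: geometric 6.4031 vs commanded 6.4031 ⇒ taut
i=2: geometric 4.4721 vs commanded 5.1269 ⇒ slack
i=3: geometric 6.4031 vs commanded 6.4031 ⇒ taut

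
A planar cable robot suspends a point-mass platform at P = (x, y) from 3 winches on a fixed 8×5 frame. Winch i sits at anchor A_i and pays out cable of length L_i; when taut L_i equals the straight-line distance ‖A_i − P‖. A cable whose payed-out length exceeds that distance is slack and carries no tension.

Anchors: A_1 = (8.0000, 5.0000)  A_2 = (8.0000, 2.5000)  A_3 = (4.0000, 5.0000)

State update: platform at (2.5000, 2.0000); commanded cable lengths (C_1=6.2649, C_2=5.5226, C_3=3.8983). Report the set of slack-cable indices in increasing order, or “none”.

3

cable 1: L_1 = ‖A_1−P‖ = 6.2650;  C_1 = 6.2649 → taut
cable 2: L_2 = ‖A_2−P‖ = 5.5227;  C_2 = 5.5226 → taut
cable 3: L_3 = ‖A_3−P‖ = 3.3541;  C_3 = 3.8983 → slack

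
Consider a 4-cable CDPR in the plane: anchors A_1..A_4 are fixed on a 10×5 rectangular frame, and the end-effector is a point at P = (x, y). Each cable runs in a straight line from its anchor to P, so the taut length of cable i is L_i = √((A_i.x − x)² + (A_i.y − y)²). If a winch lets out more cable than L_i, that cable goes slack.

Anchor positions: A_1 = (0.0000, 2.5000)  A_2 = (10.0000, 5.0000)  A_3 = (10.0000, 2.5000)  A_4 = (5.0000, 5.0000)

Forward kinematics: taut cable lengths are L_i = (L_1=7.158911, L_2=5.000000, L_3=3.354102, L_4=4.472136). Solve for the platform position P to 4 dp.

(7.0000, 1.0000)

each cable: (A_i−P)·(A_i−P) = L_i²; let q_i = ‖A_i‖²−L_i²
q_1 = 0.0000+6.2500−51.2500 = -45.0000
row 1: -20.0000x − 5.0000y = -145.0000  (q_2=100.0000)
row 2: -20.0000x + 0.0000y = -140.0000  (q_3=95.0000)
row 3: -10.0000x − 5.0000y = -75.0000  (q_4=30.0000)
Cramer on rows 1–2 → x = 7.0000, y = 1.0000
check cable 4: ‖A_4−P‖² = 20.0000 ≈ L_4² = 20.0000 ✓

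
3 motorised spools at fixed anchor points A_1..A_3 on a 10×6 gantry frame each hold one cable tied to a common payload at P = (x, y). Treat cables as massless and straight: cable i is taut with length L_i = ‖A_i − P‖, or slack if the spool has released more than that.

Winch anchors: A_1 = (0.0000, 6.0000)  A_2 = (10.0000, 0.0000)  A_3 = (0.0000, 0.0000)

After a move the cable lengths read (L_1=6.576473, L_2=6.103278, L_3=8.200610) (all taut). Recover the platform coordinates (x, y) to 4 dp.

circle eqns → linear via eq_j − eq_1; set k_j = A_j·A_j − L_j²
k_1 = 0.0000+36.0000−43.2500 = -7.2500
-20.0000·x + 12.0000·y = k_1−k_2 = -70.0000
0.0000·x + 12.0000·y = k_1−k_3 = 60.0000
solve first two rows → x=6.5000, y=5.0000

(6.5000, 5.0000)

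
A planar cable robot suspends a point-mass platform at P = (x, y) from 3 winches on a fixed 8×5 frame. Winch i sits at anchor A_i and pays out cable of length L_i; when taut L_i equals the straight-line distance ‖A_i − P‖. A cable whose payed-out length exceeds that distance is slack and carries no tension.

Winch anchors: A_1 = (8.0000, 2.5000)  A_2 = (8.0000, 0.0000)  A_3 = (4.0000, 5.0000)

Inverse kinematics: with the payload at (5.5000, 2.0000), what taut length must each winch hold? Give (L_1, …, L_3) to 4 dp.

cable 1: Δx=2.5000, Δy=0.5000; L_1 = √(Δx²+Δy²) = 2.5495
cable 2: Δx=2.5000, Δy=-2.0000; L_2 = √(Δx²+Δy²) = 3.2016
cable 3: Δx=-1.5000, Δy=3.0000; L_3 = √(Δx²+Δy²) = 3.3541

(2.5495, 3.2016, 3.3541)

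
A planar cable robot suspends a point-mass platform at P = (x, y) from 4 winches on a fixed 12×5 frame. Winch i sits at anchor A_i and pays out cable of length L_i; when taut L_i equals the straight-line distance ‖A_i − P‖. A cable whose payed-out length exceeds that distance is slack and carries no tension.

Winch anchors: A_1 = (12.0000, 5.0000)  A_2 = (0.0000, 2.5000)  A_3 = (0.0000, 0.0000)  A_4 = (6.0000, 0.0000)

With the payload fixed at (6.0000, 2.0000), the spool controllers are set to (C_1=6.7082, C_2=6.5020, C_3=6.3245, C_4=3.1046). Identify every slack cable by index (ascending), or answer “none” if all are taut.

cable 1: L_1 = ‖A_1−P‖ = 6.7082;  C_1 = 6.7082 → taut
cable 2: L_2 = ‖A_2−P‖ = 6.0208;  C_2 = 6.5020 → slack
cable 3: L_3 = ‖A_3−P‖ = 6.3246;  C_3 = 6.3245 → taut
cable 4: L_4 = ‖A_4−P‖ = 2.0000;  C_4 = 3.1046 → slack

2, 4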